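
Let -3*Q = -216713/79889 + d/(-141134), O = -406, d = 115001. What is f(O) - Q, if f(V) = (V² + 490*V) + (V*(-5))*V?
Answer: -29031635439326783/33825162378 ≈ -8.5829e+5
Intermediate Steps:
f(V) = -4*V² + 490*V (f(V) = (V² + 490*V) + (-5*V)*V = (V² + 490*V) - 5*V² = -4*V² + 490*V)
Q = 39772887431/33825162378 (Q = -(-216713/79889 + 115001/(-141134))/3 = -(-216713*1/79889 + 115001*(-1/141134))/3 = -(-216713/79889 - 115001/141134)/3 = -⅓*(-39772887431/11275054126) = 39772887431/33825162378 ≈ 1.1758)
f(O) - Q = 2*(-406)*(245 - 2*(-406)) - 1*39772887431/33825162378 = 2*(-406)*(245 + 812) - 39772887431/33825162378 = 2*(-406)*1057 - 39772887431/33825162378 = -858284 - 39772887431/33825162378 = -29031635439326783/33825162378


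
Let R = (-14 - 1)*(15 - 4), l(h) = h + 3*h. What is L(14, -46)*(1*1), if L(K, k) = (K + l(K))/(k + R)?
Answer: -70/211 ≈ -0.33175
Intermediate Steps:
l(h) = 4*h
R = -165 (R = -15*11 = -165)
L(K, k) = 5*K/(-165 + k) (L(K, k) = (K + 4*K)/(k - 165) = (5*K)/(-165 + k) = 5*K/(-165 + k))
L(14, -46)*(1*1) = (5*14/(-165 - 46))*(1*1) = (5*14/(-211))*1 = (5*14*(-1/211))*1 = -70/211*1 = -70/211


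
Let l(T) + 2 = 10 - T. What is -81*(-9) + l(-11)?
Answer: 748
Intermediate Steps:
l(T) = 8 - T (l(T) = -2 + (10 - T) = 8 - T)
-81*(-9) + l(-11) = -81*(-9) + (8 - 1*(-11)) = 729 + (8 + 11) = 729 + 19 = 748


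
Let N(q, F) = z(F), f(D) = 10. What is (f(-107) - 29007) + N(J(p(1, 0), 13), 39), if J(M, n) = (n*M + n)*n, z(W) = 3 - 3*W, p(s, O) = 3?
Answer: -29111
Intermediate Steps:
J(M, n) = n*(n + M*n) (J(M, n) = (M*n + n)*n = (n + M*n)*n = n*(n + M*n))
N(q, F) = 3 - 3*F
(f(-107) - 29007) + N(J(p(1, 0), 13), 39) = (10 - 29007) + (3 - 3*39) = -28997 + (3 - 117) = -28997 - 114 = -29111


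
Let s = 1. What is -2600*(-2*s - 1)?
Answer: 7800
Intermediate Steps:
-2600*(-2*s - 1) = -2600*(-2*1 - 1) = -2600*(-2 - 1) = -2600*(-3) = 7800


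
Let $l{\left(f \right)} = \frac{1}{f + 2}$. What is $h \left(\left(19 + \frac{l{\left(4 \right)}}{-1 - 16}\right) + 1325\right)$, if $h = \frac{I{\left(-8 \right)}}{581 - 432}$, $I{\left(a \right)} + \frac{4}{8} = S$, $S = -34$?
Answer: $- \frac{3153001}{10132} \approx -311.19$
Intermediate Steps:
$I{\left(a \right)} = - \frac{69}{2}$ ($I{\left(a \right)} = - \frac{1}{2} - 34 = - \frac{69}{2}$)
$l{\left(f \right)} = \frac{1}{2 + f}$
$h = - \frac{69}{298}$ ($h = - \frac{69}{2 \left(581 - 432\right)} = - \frac{69}{2 \cdot 149} = \left(- \frac{69}{2}\right) \frac{1}{149} = - \frac{69}{298} \approx -0.23154$)
$h \left(\left(19 + \frac{l{\left(4 \right)}}{-1 - 16}\right) + 1325\right) = - \frac{69 \left(\left(19 + \frac{1}{\left(-1 - 16\right) \left(2 + 4\right)}\right) + 1325\right)}{298} = - \frac{69 \left(\left(19 + \frac{1}{\left(-17\right) 6}\right) + 1325\right)}{298} = - \frac{69 \left(\left(19 - \frac{1}{102}\right) + 1325\right)}{298} = - \frac{69 \left(\frac{1937}{102} + 1325\right)}{298} = \left(- \frac{69}{298}\right) \frac{137087}{102} = - \frac{3153001}{10132}$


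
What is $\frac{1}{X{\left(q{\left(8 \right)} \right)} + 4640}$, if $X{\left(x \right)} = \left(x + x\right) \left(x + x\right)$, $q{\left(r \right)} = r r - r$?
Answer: $\frac{1}{17184} \approx 5.8194 \cdot 10^{-5}$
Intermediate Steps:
$q{\left(r \right)} = r^{2} - r$
$X{\left(x \right)} = 4 x^{2}$ ($X{\left(x \right)} = 2 x 2 x = 4 x^{2}$)
$\frac{1}{X{\left(q{\left(8 \right)} \right)} + 4640} = \frac{1}{4 \left(8 \left(-1 + 8\right)\right)^{2} + 4640} = \frac{1}{4 \left(8 \cdot 7\right)^{2} + 4640} = \frac{1}{4 \cdot 56^{2} + 4640} = \frac{1}{4 \cdot 3136 + 4640} = \frac{1}{12544 + 4640} = \frac{1}{17184}$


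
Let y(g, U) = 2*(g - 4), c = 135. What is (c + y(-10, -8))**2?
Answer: 11449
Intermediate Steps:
y(g, U) = -8 + 2*g (y(g, U) = 2*(-4 + g) = -8 + 2*g)
(c + y(-10, -8))**2 = (135 + (-8 + 2*(-10)))**2 = (135 + (-8 - 20))**2 = (135 - 28)**2 = 107**2 = 11449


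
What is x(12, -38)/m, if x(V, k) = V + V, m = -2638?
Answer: -12/1319 ≈ -0.0090978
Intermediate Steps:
x(V, k) = 2*V
x(12, -38)/m = (2*12)/(-2638) = 24*(-1/2638) = -12/1319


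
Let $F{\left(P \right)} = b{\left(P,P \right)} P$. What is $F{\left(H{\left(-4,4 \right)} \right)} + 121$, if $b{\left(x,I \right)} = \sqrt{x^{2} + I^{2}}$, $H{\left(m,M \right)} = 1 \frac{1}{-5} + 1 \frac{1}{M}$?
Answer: $121 + \frac{\sqrt{2}}{400} \approx 121.0$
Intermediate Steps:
$H{\left(m,M \right)} = - \frac{1}{5} + \frac{1}{M}$ ($H{\left(m,M \right)} = 1 \left(- \frac{1}{5}\right) + \frac{1}{M} = - \frac{1}{5} + \frac{1}{M}$)
$b{\left(x,I \right)} = \sqrt{I^{2} + x^{2}}$
$F{\left(P \right)} = P \sqrt{2} \sqrt{P^{2}}$ ($F{\left(P \right)} = \sqrt{P^{2} + P^{2}} P = \sqrt{2 P^{2}} P = \sqrt{2} \sqrt{P^{2}} P = P \sqrt{2} \sqrt{P^{2}}$)
$F{\left(H{\left(-4,4 \right)} \right)} + 121 = \frac{5 - 4}{5 \cdot 4} \sqrt{2} \sqrt{\left(\frac{5 - 4}{5 \cdot 4}\right)^{2}} + 121 = \frac{1}{5} \cdot \frac{1}{4} \left(5 - 4\right) \sqrt{2} \sqrt{\left(\frac{1}{5} \cdot \frac{1}{4} \left(5 - 4\right)\right)^{2}} + 121 = \frac{1}{5} \cdot \frac{1}{4} \cdot 1 \sqrt{2} \sqrt{\left(\frac{1}{5} \cdot \frac{1}{4} \cdot 1\right)^{2}} + 121 = \frac{\sqrt{2} \sqrt{\left(\frac{1}{20}\right)^{2}}}{20} + 121 = \frac{\sqrt{2}}{20 \cdot 20} + 121 = \frac{1}{20} \sqrt{2} \cdot \frac{1}{20} + 121 = \frac{\sqrt{2}}{400} + 121 = 121 + \frac{\sqrt{2}}{400}$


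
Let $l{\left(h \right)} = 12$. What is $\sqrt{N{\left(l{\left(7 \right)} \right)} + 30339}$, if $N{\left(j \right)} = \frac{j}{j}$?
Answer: $2 \sqrt{7585} \approx 174.18$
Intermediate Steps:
$N{\left(j \right)} = 1$
$\sqrt{N{\left(l{\left(7 \right)} \right)} + 30339} = \sqrt{1 + 30339} = \sqrt{30340} = 2 \sqrt{7585}$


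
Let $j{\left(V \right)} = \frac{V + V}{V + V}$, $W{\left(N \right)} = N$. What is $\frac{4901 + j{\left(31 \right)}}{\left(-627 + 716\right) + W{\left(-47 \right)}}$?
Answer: $\frac{817}{7} \approx 116.71$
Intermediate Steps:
$j{\left(V \right)} = 1$ ($j{\left(V \right)} = \frac{2 V}{2 V} = 2 V \frac{1}{2 V} = 1$)
$\frac{4901 + j{\left(31 \right)}}{\left(-627 + 716\right) + W{\left(-47 \right)}} = \frac{4901 + 1}{\left(-627 + 716\right) - 47} = \frac{4902}{89 - 47} = \frac{4902}{42} = 4902 \cdot \frac{1}{42} = \frac{817}{7}$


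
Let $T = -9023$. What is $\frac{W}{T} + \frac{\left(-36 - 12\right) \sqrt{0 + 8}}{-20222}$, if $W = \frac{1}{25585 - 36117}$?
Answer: $\frac{1}{95030236} + \frac{48 \sqrt{2}}{10111} \approx 0.0067137$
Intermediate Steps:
$W = - \frac{1}{10532}$ ($W = \frac{1}{-10532} = - \frac{1}{10532} \approx -9.4949 \cdot 10^{-5}$)
$\frac{W}{T} + \frac{\left(-36 - 12\right) \sqrt{0 + 8}}{-20222} = - \frac{1}{10532 \left(-9023\right)} + \frac{\left(-36 - 12\right) \sqrt{0 + 8}}{-20222} = \left(- \frac{1}{10532}\right) \left(- \frac{1}{9023}\right) + - 48 \sqrt{8} \left(- \frac{1}{20222}\right) = \frac{1}{95030236} + - 48 \cdot 2 \sqrt{2} \left(- \frac{1}{20222}\right) = \frac{1}{95030236} + - 96 \sqrt{2} \left(- \frac{1}{20222}\right) = \frac{1}{95030236} + \frac{48 \sqrt{2}}{10111}$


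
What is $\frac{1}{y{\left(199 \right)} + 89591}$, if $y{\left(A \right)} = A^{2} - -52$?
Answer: $\frac{1}{129244} \approx 7.7373 \cdot 10^{-6}$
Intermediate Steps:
$y{\left(A \right)} = 52 + A^{2}$ ($y{\left(A \right)} = A^{2} + 52 = 52 + A^{2}$)
$\frac{1}{y{\left(199 \right)} + 89591} = \frac{1}{\left(52 + 199^{2}\right) + 89591} = \frac{1}{\left(52 + 39601\right) + 89591} = \frac{1}{39653 + 89591} = \frac{1}{129244}$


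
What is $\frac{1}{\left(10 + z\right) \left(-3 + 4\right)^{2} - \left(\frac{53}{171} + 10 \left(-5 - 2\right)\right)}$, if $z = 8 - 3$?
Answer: $\frac{171}{14482} \approx 0.011808$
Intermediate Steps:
$z = 5$
$\frac{1}{\left(10 + z\right) \left(-3 + 4\right)^{2} - \left(\frac{53}{171} + 10 \left(-5 - 2\right)\right)} = \frac{1}{\left(10 + 5\right) \left(-3 + 4\right)^{2} - \left(\frac{53}{171} + 10 \left(-5 - 2\right)\right)} = \frac{1}{15 \cdot 1^{2} + \left(106 \left(- \frac{1}{342}\right) - -70\right)} = \frac{1}{15 \cdot 1 + \left(- \frac{53}{171} + 70\right)} = \frac{1}{15 + \frac{11917}{171}} = \frac{1}{\frac{14482}{171}} = \frac{171}{14482}$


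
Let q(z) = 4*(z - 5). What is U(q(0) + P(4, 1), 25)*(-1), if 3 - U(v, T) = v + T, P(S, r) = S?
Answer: 6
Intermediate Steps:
q(z) = -20 + 4*z (q(z) = 4*(-5 + z) = -20 + 4*z)
U(v, T) = 3 - T - v (U(v, T) = 3 - (v + T) = 3 - (T + v) = 3 + (-T - v) = 3 - T - v)
U(q(0) + P(4, 1), 25)*(-1) = (3 - 1*25 - ((-20 + 4*0) + 4))*(-1) = (3 - 25 - ((-20 + 0) + 4))*(-1) = (3 - 25 - (-20 + 4))*(-1) = (3 - 25 - 1*(-16))*(-1) = (3 - 25 + 16)*(-1) = -6*(-1) = 6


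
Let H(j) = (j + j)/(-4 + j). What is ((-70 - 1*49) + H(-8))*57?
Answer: -6707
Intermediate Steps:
H(j) = 2*j/(-4 + j) (H(j) = (2*j)/(-4 + j) = 2*j/(-4 + j))
((-70 - 1*49) + H(-8))*57 = ((-70 - 1*49) + 2*(-8)/(-4 - 8))*57 = ((-70 - 49) + 2*(-8)/(-12))*57 = (-119 + 2*(-8)*(-1/12))*57 = (-119 + 4/3)*57 = -353/3*57 = -6707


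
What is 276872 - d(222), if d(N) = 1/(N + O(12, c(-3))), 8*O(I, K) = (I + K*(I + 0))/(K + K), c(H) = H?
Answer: 123208038/445 ≈ 2.7687e+5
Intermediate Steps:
O(I, K) = (I + I*K)/(16*K) (O(I, K) = ((I + K*(I + 0))/(K + K))/8 = ((I + K*I)/((2*K)))/8 = ((I + I*K)*(1/(2*K)))/8 = ((I + I*K)/(2*K))/8 = (I + I*K)/(16*K))
d(N) = 1/(½ + N) (d(N) = 1/(N + (1/16)*12*(1 - 3)/(-3)) = 1/(N + (1/16)*12*(-⅓)*(-2)) = 1/(N + ½) = 1/(½ + N))
276872 - d(222) = 276872 - 2/(1 + 2*222) = 276872 - 2/(1 + 444) = 276872 - 2/445 = 123208038/445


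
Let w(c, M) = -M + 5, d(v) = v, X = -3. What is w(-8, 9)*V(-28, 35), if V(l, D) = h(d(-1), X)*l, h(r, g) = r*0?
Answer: 0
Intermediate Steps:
w(c, M) = 5 - M
h(r, g) = 0
V(l, D) = 0 (V(l, D) = 0*l = 0)
w(-8, 9)*V(-28, 35) = (5 - 1*9)*0 = (5 - 9)*0 = -4*0 = 0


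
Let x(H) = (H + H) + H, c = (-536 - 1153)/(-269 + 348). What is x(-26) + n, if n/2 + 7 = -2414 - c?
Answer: -385302/79 ≈ -4877.2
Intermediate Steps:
c = -1689/79 ≈ -21.380
x(H) = 3*H (x(H) = 2*H + H = 3*H)
n = -379140/79 (n = -14 + 2*(-2414 - 1*(-1689/79)) = -14 + 2*(-2414 + 1689/79) = -14 + 2*(-189017/79) = -14 - 378034/79 = -379140/79 ≈ -4799.2)
x(-26) + n = 3*(-26) - 379140/79 = -78 - 379140/79 = -385302/79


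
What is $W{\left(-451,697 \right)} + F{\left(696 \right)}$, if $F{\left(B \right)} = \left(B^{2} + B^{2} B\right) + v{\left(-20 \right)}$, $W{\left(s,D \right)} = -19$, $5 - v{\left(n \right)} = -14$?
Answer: $337637952$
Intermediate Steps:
$v{\left(n \right)} = 19$ ($v{\left(n \right)} = 5 - -14 = 5 + 14 = 19$)
$F{\left(B \right)} = 19 + B^{2} + B^{3}$ ($F{\left(B \right)} = \left(B^{2} + B^{2} B\right) + 19 = \left(B^{2} + B^{3}\right) + 19 = 19 + B^{2} + B^{3}$)
$W{\left(-451,697 \right)} + F{\left(696 \right)} = -19 + \left(19 + 696^{2} + 696^{3}\right) = -19 + \left(19 + 484416 + 337153536\right) = -19 + 337637971 = 337637952$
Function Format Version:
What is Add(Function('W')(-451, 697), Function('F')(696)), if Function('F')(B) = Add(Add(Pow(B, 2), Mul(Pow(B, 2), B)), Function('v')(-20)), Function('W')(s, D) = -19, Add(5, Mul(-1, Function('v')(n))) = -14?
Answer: 337637952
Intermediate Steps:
Function('v')(n) = 19 (Function('v')(n) = Add(5, Mul(-1, -14)) = Add(5, 14) = 19)
Function('F')(B) = Add(19, Pow(B, 2), Pow(B, 3)) (Function('F')(B) = Add(Add(Pow(B, 2), Mul(Pow(B, 2), B)), 19) = Add(Add(Pow(B, 2), Pow(B, 3)), 19) = Add(19, Pow(B, 2), Pow(B, 3)))
Add(Function('W')(-451, 697), Function('F')(696)) = Add(-19, Add(19, Pow(696, 2), Pow(696, 3))) = Add(-19, Add(19, 484416, 337153536)) = Add(-19, 337637971) = 337637952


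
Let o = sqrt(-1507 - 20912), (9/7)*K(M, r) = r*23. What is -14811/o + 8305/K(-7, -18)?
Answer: -8305/322 + 4937*I*sqrt(2491)/2491 ≈ -25.792 + 98.918*I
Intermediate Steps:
K(M, r) = 161*r/9 (K(M, r) = 7*(r*23)/9 = 7*(23*r)/9 = 161*r/9)
o = 3*I*sqrt(2491) (o = sqrt(-22419) = 3*I*sqrt(2491) ≈ 149.73*I)
-14811/o + 8305/K(-7, -18) = -14811*(-I*sqrt(2491)/7473) + 8305/(((161/9)*(-18))) = -(-4937)*I*sqrt(2491)/2491 + 8305/(-322) = 4937*I*sqrt(2491)/2491 + 8305*(-1/322) = 4937*I*sqrt(2491)/2491 - 8305/322 = -8305/322 + 4937*I*sqrt(2491)/2491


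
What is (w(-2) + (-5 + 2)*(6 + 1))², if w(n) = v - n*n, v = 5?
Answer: 400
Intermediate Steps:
w(n) = 5 - n² (w(n) = 5 - n*n = 5 - n²)
(w(-2) + (-5 + 2)*(6 + 1))² = ((5 - 1*(-2)²) + (-5 + 2)*(6 + 1))² = ((5 - 1*4) - 3*7)² = ((5 - 4) - 21)² = (1 - 21)² = (-20)² = 400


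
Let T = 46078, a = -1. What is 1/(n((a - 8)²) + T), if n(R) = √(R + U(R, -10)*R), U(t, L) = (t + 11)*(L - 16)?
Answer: 46078/2123375755 - 9*I*√2391/2123375755 ≈ 2.17e-5 - 2.0726e-7*I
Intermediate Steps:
U(t, L) = (-16 + L)*(11 + t) (U(t, L) = (11 + t)*(-16 + L) = (-16 + L)*(11 + t))
n(R) = √(R + R*(-286 - 26*R)) (n(R) = √(R + (-176 - 16*R + 11*(-10) - 10*R)*R) = √(R + (-176 - 16*R - 110 - 10*R)*R) = √(R + (-286 - 26*R)*R) = √(R + R*(-286 - 26*R)))
1/(n((a - 8)²) + T) = 1/(√(-(-1 - 8)²*(285 + 26*(-1 - 8)²)) + 46078) = 1/(√(-1*(-9)²*(285 + 26*(-9)²)) + 46078) = 1/(√(-1*81*(285 + 26*81)) + 46078) = 1/(√(-1*81*(285 + 2106)) + 46078) = 1/(√(-1*81*2391) + 46078) = 1/(√(-193671) + 46078) = 1/(9*I*√2391 + 46078) = 1/(46078 + 9*I*√2391)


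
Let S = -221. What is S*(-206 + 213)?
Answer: -1547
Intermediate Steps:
S*(-206 + 213) = -221*(-206 + 213) = -221*7 = -1547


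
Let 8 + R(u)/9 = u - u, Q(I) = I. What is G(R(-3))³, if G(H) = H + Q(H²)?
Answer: 133589564928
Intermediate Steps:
R(u) = -72 (R(u) = -72 + 9*(u - u) = -72 + 9*0 = -72 + 0 = -72)
G(H) = H + H²
G(R(-3))³ = (-72*(1 - 72))³ = (-72*(-71))³ = 5112³ = 133589564928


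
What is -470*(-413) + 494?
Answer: 194604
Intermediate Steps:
-470*(-413) + 494 = 194110 + 494 = 194604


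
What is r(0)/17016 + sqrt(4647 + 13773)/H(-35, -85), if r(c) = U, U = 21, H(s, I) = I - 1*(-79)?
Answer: 7/5672 - sqrt(4605)/3 ≈ -22.619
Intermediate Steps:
H(s, I) = 79 + I (H(s, I) = I + 79 = 79 + I)
r(c) = 21
r(0)/17016 + sqrt(4647 + 13773)/H(-35, -85) = 21/17016 + sqrt(4647 + 13773)/(79 - 85) = 21*(1/17016) + sqrt(18420)/(-6) = 7/5672 + (2*sqrt(4605))*(-1/6) = 7/5672 - sqrt(4605)/3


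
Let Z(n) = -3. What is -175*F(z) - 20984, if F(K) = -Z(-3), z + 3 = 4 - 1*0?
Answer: -21509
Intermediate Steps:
z = 1 (z = -3 + (4 - 1*0) = -3 + (4 + 0) = -3 + 4 = 1)
F(K) = 3 (F(K) = -1*(-3) = 3)
-175*F(z) - 20984 = -175*3 - 20984 = -525 - 20984 = -21509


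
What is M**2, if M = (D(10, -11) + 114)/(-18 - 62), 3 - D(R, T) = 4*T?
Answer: 25921/6400 ≈ 4.0502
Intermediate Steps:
D(R, T) = 3 - 4*T
M = -161/80 (M = ((3 - 4*(-11)) + 114)/(-18 - 62) = ((3 + 44) + 114)/(-80) = (47 + 114)*(-1/80) = 161*(-1/80) = -161/80 ≈ -2.0125)
M**2 = (-161/80)**2 = 25921/6400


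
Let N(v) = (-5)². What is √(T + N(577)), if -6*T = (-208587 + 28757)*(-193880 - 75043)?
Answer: I*√8060070490 ≈ 89778.0*I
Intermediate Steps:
N(v) = 25
T = -8060070515 (T = -(-208587 + 28757)*(-193880 - 75043)/6 = -(-89915)*(-268923)/3 = -⅙*48360423090 = -8060070515)
√(T + N(577)) = √(-8060070515 + 25) = √(-8060070490) = I*√8060070490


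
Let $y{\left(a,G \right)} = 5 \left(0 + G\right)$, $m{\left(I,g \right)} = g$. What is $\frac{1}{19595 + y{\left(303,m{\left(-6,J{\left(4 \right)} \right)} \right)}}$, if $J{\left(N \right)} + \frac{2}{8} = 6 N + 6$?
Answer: $\frac{4}{78975} \approx 5.0649 \cdot 10^{-5}$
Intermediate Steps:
$J{\left(N \right)} = \frac{23}{4} + 6 N$ ($J{\left(N \right)} = - \frac{1}{4} + \left(6 N + 6\right) = - \frac{1}{4} + \left(6 + 6 N\right) = \frac{23}{4} + 6 N$)
$y{\left(a,G \right)} = 5 G$
$\frac{1}{19595 + y{\left(303,m{\left(-6,J{\left(4 \right)} \right)} \right)}} = \frac{1}{19595 + 5 \left(\frac{23}{4} + 6 \cdot 4\right)} = \frac{1}{19595 + 5 \left(\frac{23}{4} + 24\right)} = \frac{1}{19595 + 5 \cdot \frac{119}{4}} = \frac{1}{19595 + \frac{595}{4}} = \frac{1}{\frac{78975}{4}} = \frac{4}{78975}$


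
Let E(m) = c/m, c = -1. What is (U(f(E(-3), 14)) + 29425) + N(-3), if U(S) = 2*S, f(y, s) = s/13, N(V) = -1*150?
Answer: 380603/13 ≈ 29277.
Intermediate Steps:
N(V) = -150
E(m) = -1/m
f(y, s) = s/13 (f(y, s) = s*(1/13) = s/13)
(U(f(E(-3), 14)) + 29425) + N(-3) = (2*((1/13)*14) + 29425) - 150 = (2*(14/13) + 29425) - 150 = (28/13 + 29425) - 150 = 382553/13 - 150 = 380603/13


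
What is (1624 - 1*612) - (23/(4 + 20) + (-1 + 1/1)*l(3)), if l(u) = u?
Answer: 24265/24 ≈ 1011.0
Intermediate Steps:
(1624 - 1*612) - (23/(4 + 20) + (-1 + 1/1)*l(3)) = (1624 - 1*612) - (23/(4 + 20) + (-1 + 1/1)*3) = (1624 - 612) - (23/24 + (-1 + 1*1)*3) = 1012 - (23*(1/24) + (-1 + 1)*3) = 1012 - (23/24 + 0*3) = 1012 - (23/24 + 0) = 1012 - 1*23/24 = 1012 - 23/24 = 24265/24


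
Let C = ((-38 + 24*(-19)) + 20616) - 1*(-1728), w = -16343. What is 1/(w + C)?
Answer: 1/5507 ≈ 0.00018159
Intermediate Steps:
C = 21850 (C = ((-38 - 456) + 20616) + 1728 = (-494 + 20616) + 1728 = 20122 + 1728 = 21850)
1/(w + C) = 1/(-16343 + 21850) = 1/5507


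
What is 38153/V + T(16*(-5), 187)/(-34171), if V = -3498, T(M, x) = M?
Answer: -1303446323/119530158 ≈ -10.905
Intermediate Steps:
38153/V + T(16*(-5), 187)/(-34171) = 38153/(-3498) + (16*(-5))/(-34171) = 38153*(-1/3498) - 80*(-1/34171) = -38153/3498 + 80/34171 = -1303446323/119530158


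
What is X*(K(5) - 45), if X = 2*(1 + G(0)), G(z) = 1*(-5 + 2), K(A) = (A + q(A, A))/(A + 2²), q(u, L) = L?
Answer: 1580/9 ≈ 175.56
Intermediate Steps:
K(A) = 2*A/(4 + A) (K(A) = (A + A)/(A + 2²) = (2*A)/(A + 4) = (2*A)/(4 + A) = 2*A/(4 + A))
G(z) = -3 (G(z) = 1*(-3) = -3)
X = -4 (X = 2*(1 - 3) = 2*(-2) = -4)
X*(K(5) - 45) = -4*(2*5/(4 + 5) - 45) = -4*(2*5/9 - 45) = -4*(2*5*(⅑) - 45) = -4*(10/9 - 45) = -4*(-395/9) = 1580/9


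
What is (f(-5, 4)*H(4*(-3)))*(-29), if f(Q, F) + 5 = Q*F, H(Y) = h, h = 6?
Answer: 4350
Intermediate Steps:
H(Y) = 6
f(Q, F) = -5 + F*Q (f(Q, F) = -5 + Q*F = -5 + F*Q)
(f(-5, 4)*H(4*(-3)))*(-29) = ((-5 + 4*(-5))*6)*(-29) = ((-5 - 20)*6)*(-29) = -25*6*(-29) = -150*(-29) = 4350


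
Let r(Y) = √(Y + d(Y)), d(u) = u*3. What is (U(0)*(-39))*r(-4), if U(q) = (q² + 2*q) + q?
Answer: 0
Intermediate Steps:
U(q) = q² + 3*q
d(u) = 3*u
r(Y) = 2*√Y (r(Y) = √(Y + 3*Y) = √(4*Y) = 2*√Y)
(U(0)*(-39))*r(-4) = ((0*(3 + 0))*(-39))*(2*√(-4)) = ((0*3)*(-39))*(2*(2*I)) = (0*(-39))*(4*I) = 0*(4*I) = 0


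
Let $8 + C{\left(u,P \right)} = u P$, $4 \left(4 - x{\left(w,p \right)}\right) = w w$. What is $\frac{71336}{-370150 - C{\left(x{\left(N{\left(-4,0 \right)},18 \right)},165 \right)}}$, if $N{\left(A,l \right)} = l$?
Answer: $- \frac{35668}{185401} \approx -0.19238$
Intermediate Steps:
$x{\left(w,p \right)} = 4 - \frac{w^{2}}{4}$ ($x{\left(w,p \right)} = 4 - \frac{w w}{4} = 4 - \frac{w^{2}}{4}$)
$C{\left(u,P \right)} = -8 + P u$ ($C{\left(u,P \right)} = -8 + u P = -8 + P u$)
$\frac{71336}{-370150 - C{\left(x{\left(N{\left(-4,0 \right)},18 \right)},165 \right)}} = \frac{71336}{-370150 - \left(-8 + 165 \left(4 - \frac{0^{2}}{4}\right)\right)} = \frac{71336}{-370150 - \left(-8 + 165 \left(4 - 0\right)\right)} = \frac{71336}{-370150 - \left(-8 + 165 \left(4 + 0\right)\right)} = \frac{71336}{-370150 - \left(-8 + 165 \cdot 4\right)} = \frac{71336}{-370150 - \left(-8 + 660\right)} = \frac{71336}{-370150 - 652} = \frac{71336}{-370802} = 71336 \left(- \frac{1}{370802}\right) = - \frac{35668}{185401}$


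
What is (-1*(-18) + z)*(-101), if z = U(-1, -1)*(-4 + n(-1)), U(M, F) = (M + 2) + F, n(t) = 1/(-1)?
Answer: -1818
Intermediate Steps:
n(t) = -1 (n(t) = 1*(-1) = -1)
U(M, F) = 2 + F + M (U(M, F) = (2 + M) + F = 2 + F + M)
z = 0 (z = (2 - 1 - 1)*(-4 - 1) = 0*(-5) = 0)
(-1*(-18) + z)*(-101) = (-1*(-18) + 0)*(-101) = (18 + 0)*(-101) = 18*(-101) = -1818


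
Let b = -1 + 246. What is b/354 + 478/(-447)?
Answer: -6633/17582 ≈ -0.37726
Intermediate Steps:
b = 245
b/354 + 478/(-447) = 245/354 + 478/(-447) = 245*(1/354) + 478*(-1/447) = 245/354 - 478/447 = -6633/17582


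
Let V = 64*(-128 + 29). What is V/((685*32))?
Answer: -198/685 ≈ -0.28905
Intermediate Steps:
V = -6336 (V = 64*(-99) = -6336)
V/((685*32)) = -6336/(685*32) = -6336/21920 = -6336*1/21920 = -198/685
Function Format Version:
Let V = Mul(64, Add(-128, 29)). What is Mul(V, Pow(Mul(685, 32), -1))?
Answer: Rational(-198, 685) ≈ -0.28905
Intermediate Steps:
V = -6336 (V = Mul(64, -99) = -6336)
Mul(V, Pow(Mul(685, 32), -1)) = Mul(-6336, Pow(Mul(685, 32), -1)) = Mul(-6336, Pow(21920, -1)) = Mul(-6336, Rational(1, 21920)) = Rational(-198, 685)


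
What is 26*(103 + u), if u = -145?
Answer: -1092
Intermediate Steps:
26*(103 + u) = 26*(103 - 145) = 26*(-42) = -1092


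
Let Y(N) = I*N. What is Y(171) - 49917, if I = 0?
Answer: -49917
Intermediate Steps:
Y(N) = 0 (Y(N) = 0*N = 0)
Y(171) - 49917 = 0 - 49917 = -49917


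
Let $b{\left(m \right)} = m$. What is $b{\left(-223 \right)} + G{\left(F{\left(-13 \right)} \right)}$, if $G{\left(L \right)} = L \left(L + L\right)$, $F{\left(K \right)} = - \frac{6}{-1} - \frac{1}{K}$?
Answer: $- \frac{25205}{169} \approx -149.14$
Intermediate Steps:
$F{\left(K \right)} = 6 - \frac{1}{K}$ ($F{\left(K \right)} = \left(-6\right) \left(-1\right) - \frac{1}{K} = 6 - \frac{1}{K}$)
$G{\left(L \right)} = 2 L^{2}$ ($G{\left(L \right)} = L 2 L = 2 L^{2}$)
$b{\left(-223 \right)} + G{\left(F{\left(-13 \right)} \right)} = -223 + 2 \left(6 - \frac{1}{-13}\right)^{2} = -223 + 2 \left(6 - - \frac{1}{13}\right)^{2} = -223 + 2 \left(6 + \frac{1}{13}\right)^{2} = -223 + 2 \left(\frac{79}{13}\right)^{2} = -223 + 2 \cdot \frac{6241}{169} = -223 + \frac{12482}{169} = - \frac{25205}{169}$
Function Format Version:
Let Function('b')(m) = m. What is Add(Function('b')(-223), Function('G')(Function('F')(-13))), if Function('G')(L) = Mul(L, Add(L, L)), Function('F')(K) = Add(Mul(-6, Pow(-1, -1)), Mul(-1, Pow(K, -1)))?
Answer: Rational(-25205, 169) ≈ -149.14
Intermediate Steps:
Function('F')(K) = Add(6, Mul(-1, Pow(K, -1))) (Function('F')(K) = Add(Mul(-6, -1), Mul(-1, Pow(K, -1))) = Add(6, Mul(-1, Pow(K, -1))))
Function('G')(L) = Mul(2, Pow(L, 2)) (Function('G')(L) = Mul(L, Mul(2, L)) = Mul(2, Pow(L, 2)))
Add(Function('b')(-223), Function('G')(Function('F')(-13))) = Add(-223, Mul(2, Pow(Add(6, Mul(-1, Pow(-13, -1))), 2))) = Add(-223, Mul(2, Pow(Add(6, Mul(-1, Rational(-1, 13))), 2))) = Add(-223, Mul(2, Pow(Add(6, Rational(1, 13)), 2))) = Add(-223, Mul(2, Pow(Rational(79, 13), 2))) = Add(-223, Mul(2, Rational(6241, 169))) = Add(-223, Rational(12482, 169)) = Rational(-25205, 169)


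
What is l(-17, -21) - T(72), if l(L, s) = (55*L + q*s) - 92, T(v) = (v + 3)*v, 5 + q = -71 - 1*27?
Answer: -4264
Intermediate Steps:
q = -103 (q = -5 + (-71 - 1*27) = -5 + (-71 - 27) = -5 - 98 = -103)
T(v) = v*(3 + v) (T(v) = (3 + v)*v = v*(3 + v))
l(L, s) = -92 - 103*s + 55*L (l(L, s) = (55*L - 103*s) - 92 = (-103*s + 55*L) - 92 = -92 - 103*s + 55*L)
l(-17, -21) - T(72) = (-92 - 103*(-21) + 55*(-17)) - 72*(3 + 72) = (-92 + 2163 - 935) - 72*75 = 1136 - 1*5400 = 1136 - 5400 = -4264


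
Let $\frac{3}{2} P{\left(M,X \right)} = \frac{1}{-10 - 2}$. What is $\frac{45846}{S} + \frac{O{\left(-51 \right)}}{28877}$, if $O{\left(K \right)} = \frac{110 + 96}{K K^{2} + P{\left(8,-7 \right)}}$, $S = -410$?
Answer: $- \frac{1580544554268789}{14134783120415} \approx -111.82$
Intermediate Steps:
$P{\left(M,X \right)} = - \frac{1}{18}$ ($P{\left(M,X \right)} = \frac{2}{3 \left(-10 - 2\right)} = \frac{2}{3 \left(-12\right)} = \frac{2}{3} \left(- \frac{1}{12}\right) = - \frac{1}{18}$)
$O{\left(K \right)} = \frac{206}{- \frac{1}{18} + K^{3}}$ ($O{\left(K \right)} = \frac{110 + 96}{K K^{2} - \frac{1}{18}} = \frac{206}{K^{3} - \frac{1}{18}} = \frac{206}{- \frac{1}{18} + K^{3}}$)
$\frac{45846}{S} + \frac{O{\left(-51 \right)}}{28877} = \frac{45846}{-410} + \frac{3708 \frac{1}{-1 + 18 \left(-51\right)^{3}}}{28877} = 45846 \left(- \frac{1}{410}\right) + \frac{3708}{-1 + 18 \left(-132651\right)} \frac{1}{28877} = - \frac{22923}{205} + \frac{3708}{-1 - 2387718} \cdot \frac{1}{28877} = - \frac{22923}{205} + \frac{3708}{-2387719} \cdot \frac{1}{28877} = - \frac{22923}{205} + 3708 \left(- \frac{1}{2387719}\right) \frac{1}{28877} = - \frac{22923}{205} - \frac{3708}{68950161563} = - \frac{1580544554268789}{14134783120415}$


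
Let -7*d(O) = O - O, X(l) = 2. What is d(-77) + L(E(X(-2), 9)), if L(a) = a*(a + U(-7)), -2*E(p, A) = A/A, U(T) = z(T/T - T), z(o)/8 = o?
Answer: -127/4 ≈ -31.750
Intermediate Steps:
z(o) = 8*o
U(T) = 8 - 8*T (U(T) = 8*(T/T - T) = 8*(1 - T) = 8 - 8*T)
d(O) = 0 (d(O) = -(O - O)/7 = -⅐*0 = 0)
E(p, A) = -½ (E(p, A) = -A/(2*A) = -½*1 = -½)
L(a) = a*(64 + a) (L(a) = a*(a + (8 - 8*(-7))) = a*(a + (8 + 56)) = a*(a + 64) = a*(64 + a))
d(-77) + L(E(X(-2), 9)) = 0 - (64 - ½)/2 = 0 - ½*127/2 = 0 - 127/4 = -127/4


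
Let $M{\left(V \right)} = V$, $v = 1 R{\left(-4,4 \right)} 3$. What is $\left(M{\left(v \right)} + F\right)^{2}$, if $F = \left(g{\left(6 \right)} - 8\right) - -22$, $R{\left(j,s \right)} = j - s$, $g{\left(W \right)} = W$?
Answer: $16$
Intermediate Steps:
$v = -24$ ($v = 1 \left(-4 - 4\right) 3 = 1 \left(\left(-8\right) 3\right) = 1 \left(-24\right) = -24$)
$F = 20$ ($F = \left(6 - 8\right) - -22 = \left(6 - 8\right) + 22 = -2 + 22 = 20$)
$\left(M{\left(v \right)} + F\right)^{2} = \left(-24 + 20\right)^{2} = \left(-4\right)^{2} = 16$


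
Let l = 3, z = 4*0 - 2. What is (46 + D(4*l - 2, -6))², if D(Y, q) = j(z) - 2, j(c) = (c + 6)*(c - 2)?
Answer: 784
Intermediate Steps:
z = -2 (z = 0 - 2 = -2)
j(c) = (-2 + c)*(6 + c) (j(c) = (6 + c)*(-2 + c) = (-2 + c)*(6 + c))
D(Y, q) = -18 (D(Y, q) = (-12 + (-2)² + 4*(-2)) - 2 = (-12 + 4 - 8) - 2 = -16 - 2 = -18)
(46 + D(4*l - 2, -6))² = (46 - 18)² = 28² = 784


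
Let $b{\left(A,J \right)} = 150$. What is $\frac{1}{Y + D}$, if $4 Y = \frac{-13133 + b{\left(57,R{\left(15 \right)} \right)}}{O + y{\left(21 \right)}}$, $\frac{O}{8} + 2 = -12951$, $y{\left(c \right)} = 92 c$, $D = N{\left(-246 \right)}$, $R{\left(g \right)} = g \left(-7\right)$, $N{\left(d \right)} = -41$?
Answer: $- \frac{406768}{16664505} \approx -0.024409$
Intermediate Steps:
$R{\left(g \right)} = - 7 g$
$D = -41$
$O = -103624$ ($O = -16 + 8 \left(-12951\right) = -16 - 103608 = -103624$)
$Y = \frac{12983}{406768}$ ($Y = \frac{\left(-13133 + 150\right) \frac{1}{-103624 + 92 \cdot 21}}{4} = \frac{\left(-12983\right) \frac{1}{-103624 + 1932}}{4} = \frac{\left(-12983\right) \frac{1}{-101692}}{4} = \frac{\left(-12983\right) \left(- \frac{1}{101692}\right)}{4} = \frac{1}{4} \cdot \frac{12983}{101692} = \frac{12983}{406768} \approx 0.031917$)
$\frac{1}{Y + D} = \frac{1}{\frac{12983}{406768} - 41} = \frac{1}{- \frac{16664505}{406768}} = - \frac{406768}{16664505}$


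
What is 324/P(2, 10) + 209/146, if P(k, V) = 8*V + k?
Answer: 32221/5986 ≈ 5.3827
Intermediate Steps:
P(k, V) = k + 8*V
324/P(2, 10) + 209/146 = 324/(2 + 8*10) + 209/146 = 324/(2 + 80) + 209*(1/146) = 324/82 + 209/146 = 324*(1/82) + 209/146 = 162/41 + 209/146 = 32221/5986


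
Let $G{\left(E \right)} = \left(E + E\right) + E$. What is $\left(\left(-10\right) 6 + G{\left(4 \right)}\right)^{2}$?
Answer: $2304$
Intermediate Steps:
$G{\left(E \right)} = 3 E$ ($G{\left(E \right)} = 2 E + E = 3 E$)
$\left(\left(-10\right) 6 + G{\left(4 \right)}\right)^{2} = \left(\left(-10\right) 6 + 3 \cdot 4\right)^{2} = \left(-60 + 12\right)^{2} = \left(-48\right)^{2} = 2304$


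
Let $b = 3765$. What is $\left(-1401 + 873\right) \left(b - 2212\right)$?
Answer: $-819984$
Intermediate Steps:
$\left(-1401 + 873\right) \left(b - 2212\right) = \left(-1401 + 873\right) \left(3765 - 2212\right) = \left(-528\right) 1553 = -819984$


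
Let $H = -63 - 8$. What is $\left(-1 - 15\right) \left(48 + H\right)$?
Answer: $368$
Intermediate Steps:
$H = -71$ ($H = -63 - 8 = -71$)
$\left(-1 - 15\right) \left(48 + H\right) = \left(-1 - 15\right) \left(48 - 71\right) = \left(-1 - 15\right) \left(-23\right) = \left(-16\right) \left(-23\right) = 368$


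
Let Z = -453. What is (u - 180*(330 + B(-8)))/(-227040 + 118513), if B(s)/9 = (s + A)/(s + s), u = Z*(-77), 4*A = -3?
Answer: 406479/1736432 ≈ 0.23409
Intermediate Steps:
A = -¾ (A = (¼)*(-3) = -¾ ≈ -0.75000)
u = 34881 (u = -453*(-77) = 34881)
B(s) = 9*(-¾ + s)/(2*s) (B(s) = 9*((s - ¾)/(s + s)) = 9*((-¾ + s)/((2*s))) = 9*((-¾ + s)*(1/(2*s))) = 9*((-¾ + s)/(2*s)) = 9*(-¾ + s)/(2*s))
(u - 180*(330 + B(-8)))/(-227040 + 118513) = (34881 - 180*(330 + (9/8)*(-3 + 4*(-8))/(-8)))/(-227040 + 118513) = (34881 - 180*(330 + (9/8)*(-⅛)*(-3 - 32)))/(-108527) = (34881 - 180*(330 + (9/8)*(-⅛)*(-35)))*(-1/108527) = (34881 - 180*(330 + 315/64))*(-1/108527) = (34881 - 180*21435/64)*(-1/108527) = (34881 - 964575/16)*(-1/108527) = -406479/16*(-1/108527) = 406479/1736432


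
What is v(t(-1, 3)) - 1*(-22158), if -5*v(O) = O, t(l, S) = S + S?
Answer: 110784/5 ≈ 22157.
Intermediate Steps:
t(l, S) = 2*S
v(O) = -O/5
v(t(-1, 3)) - 1*(-22158) = -2*3/5 - 1*(-22158) = -⅕*6 + 22158 = -6/5 + 22158 = 110784/5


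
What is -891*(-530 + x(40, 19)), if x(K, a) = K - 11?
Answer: 446391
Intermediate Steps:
x(K, a) = -11 + K
-891*(-530 + x(40, 19)) = -891*(-530 + (-11 + 40)) = -891*(-530 + 29) = -891*(-501) = 446391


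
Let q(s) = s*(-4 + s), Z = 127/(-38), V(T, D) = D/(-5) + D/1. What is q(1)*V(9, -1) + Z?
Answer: -179/190 ≈ -0.94211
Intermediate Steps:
V(T, D) = 4*D/5 (V(T, D) = D*(-⅕) + D*1 = -D/5 + D = 4*D/5)
Z = -127/38 (Z = 127*(-1/38) = -127/38 ≈ -3.3421)
q(1)*V(9, -1) + Z = (1*(-4 + 1))*((⅘)*(-1)) - 127/38 = (1*(-3))*(-⅘) - 127/38 = -3*(-⅘) - 127/38 = 12/5 - 127/38 = -179/190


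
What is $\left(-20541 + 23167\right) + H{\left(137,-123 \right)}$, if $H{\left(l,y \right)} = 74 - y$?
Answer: $2823$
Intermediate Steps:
$\left(-20541 + 23167\right) + H{\left(137,-123 \right)} = \left(-20541 + 23167\right) + \left(74 - -123\right) = 2626 + \left(74 + 123\right) = 2626 + 197 = 2823$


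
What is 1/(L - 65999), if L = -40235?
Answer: -1/106234 ≈ -9.4132e-6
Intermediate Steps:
1/(L - 65999) = 1/(-40235 - 65999) = 1/(-106234) = -1/106234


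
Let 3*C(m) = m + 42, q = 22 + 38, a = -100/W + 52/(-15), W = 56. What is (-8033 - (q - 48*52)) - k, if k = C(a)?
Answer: -3533827/630 ≈ -5609.3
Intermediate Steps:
a = -1103/210 (a = -100/56 + 52/(-15) = -100*1/56 + 52*(-1/15) = -25/14 - 52/15 = -1103/210 ≈ -5.2524)
q = 60
C(m) = 14 + m/3 (C(m) = (m + 42)/3 = (42 + m)/3 = 14 + m/3)
k = 7717/630 (k = 14 + (⅓)*(-1103/210) = 14 - 1103/630 = 7717/630 ≈ 12.249)
(-8033 - (q - 48*52)) - k = (-8033 - (60 - 48*52)) - 1*7717/630 = (-8033 - (60 - 2496)) - 7717/630 = (-8033 - 1*(-2436)) - 7717/630 = (-8033 + 2436) - 7717/630 = -5597 - 7717/630 = -3533827/630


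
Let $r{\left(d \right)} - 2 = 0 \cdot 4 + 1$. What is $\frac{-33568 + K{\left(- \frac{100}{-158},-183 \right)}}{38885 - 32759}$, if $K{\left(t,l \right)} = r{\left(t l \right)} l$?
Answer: $- \frac{34117}{6126} \approx -5.5692$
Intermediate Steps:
$r{\left(d \right)} = 3$ ($r{\left(d \right)} = 2 + \left(0 \cdot 4 + 1\right) = 2 + \left(0 + 1\right) = 2 + 1 = 3$)
$K{\left(t,l \right)} = 3 l$
$\frac{-33568 + K{\left(- \frac{100}{-158},-183 \right)}}{38885 - 32759} = \frac{-33568 + 3 \left(-183\right)}{38885 - 32759} = \frac{-33568 - 549}{6126} = \left(-34117\right) \frac{1}{6126} = - \frac{34117}{6126}$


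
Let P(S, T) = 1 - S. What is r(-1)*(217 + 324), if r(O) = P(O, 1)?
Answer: 1082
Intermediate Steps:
r(O) = 1 - O
r(-1)*(217 + 324) = (1 - 1*(-1))*(217 + 324) = (1 + 1)*541 = 2*541 = 1082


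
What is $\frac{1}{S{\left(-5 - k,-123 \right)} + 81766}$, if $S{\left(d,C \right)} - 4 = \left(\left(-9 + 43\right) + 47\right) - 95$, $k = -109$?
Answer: $\frac{1}{81756} \approx 1.2232 \cdot 10^{-5}$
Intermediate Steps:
$S{\left(d,C \right)} = -10$ ($S{\left(d,C \right)} = 4 + \left(\left(\left(-9 + 43\right) + 47\right) - 95\right) = 4 + \left(\left(34 + 47\right) - 95\right) = 4 + \left(81 - 95\right) = 4 - 14 = -10$)
$\frac{1}{S{\left(-5 - k,-123 \right)} + 81766} = \frac{1}{-10 + 81766} = \frac{1}{81756}$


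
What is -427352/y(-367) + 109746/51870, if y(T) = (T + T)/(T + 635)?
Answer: 5440264727/34865 ≈ 1.5604e+5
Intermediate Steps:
y(T) = 2*T/(635 + T) (y(T) = (2*T)/(635 + T) = 2*T/(635 + T))
-427352/y(-367) + 109746/51870 = -427352/(2*(-367)/(635 - 367)) + 109746/51870 = -427352/(2*(-367)/268) + 109746*(1/51870) = -427352/(2*(-367)*(1/268)) + 201/95 = -427352/(-367/134) + 201/95 = -427352*(-134/367) + 201/95 = 57265168/367 + 201/95 = 5440264727/34865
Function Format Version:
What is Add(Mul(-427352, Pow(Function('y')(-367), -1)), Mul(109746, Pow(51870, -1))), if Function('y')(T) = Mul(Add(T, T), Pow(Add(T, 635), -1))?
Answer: Rational(5440264727, 34865) ≈ 1.5604e+5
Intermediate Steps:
Function('y')(T) = Mul(2, T, Pow(Add(635, T), -1)) (Function('y')(T) = Mul(Mul(2, T), Pow(Add(635, T), -1)) = Mul(2, T, Pow(Add(635, T), -1)))
Add(Mul(-427352, Pow(Function('y')(-367), -1)), Mul(109746, Pow(51870, -1))) = Add(Mul(-427352, Pow(Mul(2, -367, Pow(Add(635, -367), -1)), -1)), Mul(109746, Pow(51870, -1))) = Add(Mul(-427352, Pow(Mul(2, -367, Pow(268, -1)), -1)), Mul(109746, Rational(1, 51870))) = Add(Mul(-427352, Pow(Mul(2, -367, Rational(1, 268)), -1)), Rational(201, 95)) = Add(Mul(-427352, Pow(Rational(-367, 134), -1)), Rational(201, 95)) = Add(Mul(-427352, Rational(-134, 367)), Rational(201, 95)) = Add(Rational(57265168, 367), Rational(201, 95)) = Rational(5440264727, 34865)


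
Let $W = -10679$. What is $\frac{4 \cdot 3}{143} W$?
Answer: $- \frac{128148}{143} \approx -896.14$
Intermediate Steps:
$\frac{4 \cdot 3}{143} W = \frac{4 \cdot 3}{143} \left(-10679\right) = 12 \cdot \frac{1}{143} \left(-10679\right) = \frac{12}{143} \left(-10679\right) = - \frac{128148}{143}$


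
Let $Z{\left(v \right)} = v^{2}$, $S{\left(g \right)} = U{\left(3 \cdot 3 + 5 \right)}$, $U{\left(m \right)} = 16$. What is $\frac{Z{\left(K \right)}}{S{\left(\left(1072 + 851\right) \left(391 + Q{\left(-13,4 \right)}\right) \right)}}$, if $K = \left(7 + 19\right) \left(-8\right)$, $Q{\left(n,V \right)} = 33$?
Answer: $2704$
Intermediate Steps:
$S{\left(g \right)} = 16$
$K = -208$ ($K = 26 \left(-8\right) = -208$)
$\frac{Z{\left(K \right)}}{S{\left(\left(1072 + 851\right) \left(391 + Q{\left(-13,4 \right)}\right) \right)}} = \frac{\left(-208\right)^{2}}{16} = 43264 \cdot \frac{1}{16} = 2704$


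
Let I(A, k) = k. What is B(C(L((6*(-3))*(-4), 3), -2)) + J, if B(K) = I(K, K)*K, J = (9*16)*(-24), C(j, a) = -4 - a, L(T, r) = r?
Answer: -3452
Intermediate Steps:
J = -3456 (J = 144*(-24) = -3456)
B(K) = K**2 (B(K) = K*K = K**2)
B(C(L((6*(-3))*(-4), 3), -2)) + J = (-4 - 1*(-2))**2 - 3456 = (-4 + 2)**2 - 3456 = (-2)**2 - 3456 = 4 - 3456 = -3452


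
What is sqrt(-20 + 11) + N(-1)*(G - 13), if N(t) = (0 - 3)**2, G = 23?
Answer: 90 + 3*I ≈ 90.0 + 3.0*I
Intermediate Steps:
N(t) = 9 (N(t) = (-3)**2 = 9)
sqrt(-20 + 11) + N(-1)*(G - 13) = sqrt(-20 + 11) + 9*(23 - 13) = sqrt(-9) + 9*10 = 3*I + 90 = 90 + 3*I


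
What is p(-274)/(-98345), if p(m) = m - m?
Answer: 0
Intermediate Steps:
p(m) = 0
p(-274)/(-98345) = 0/(-98345) = 0*(-1/98345) = 0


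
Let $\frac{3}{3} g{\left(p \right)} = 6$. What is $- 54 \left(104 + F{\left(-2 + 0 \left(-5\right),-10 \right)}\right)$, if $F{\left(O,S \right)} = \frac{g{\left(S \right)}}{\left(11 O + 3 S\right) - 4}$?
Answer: $- \frac{78543}{14} \approx -5610.2$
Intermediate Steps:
$g{\left(p \right)} = 6$
$F{\left(O,S \right)} = \frac{6}{-4 + 3 S + 11 O}$ ($F{\left(O,S \right)} = \frac{6}{\left(11 O + 3 S\right) - 4} = \frac{6}{\left(3 S + 11 O\right) - 4} = \frac{6}{-4 + 3 S + 11 O}$)
$- 54 \left(104 + F{\left(-2 + 0 \left(-5\right),-10 \right)}\right) = - 54 \left(104 + \frac{6}{-4 + 3 \left(-10\right) + 11 \left(-2 + 0 \left(-5\right)\right)}\right) = - 54 \left(104 + \frac{6}{-4 - 30 + 11 \left(-2 + 0\right)}\right) = - 54 \left(104 + \frac{6}{-4 - 30 + 11 \left(-2\right)}\right) = - 54 \left(104 + \frac{6}{-4 - 30 - 22}\right) = - 54 \left(104 + \frac{6}{-56}\right) = - 54 \left(104 + 6 \left(- \frac{1}{56}\right)\right) = - 54 \left(104 - \frac{3}{28}\right) = \left(-54\right) \frac{2909}{28} = - \frac{78543}{14}$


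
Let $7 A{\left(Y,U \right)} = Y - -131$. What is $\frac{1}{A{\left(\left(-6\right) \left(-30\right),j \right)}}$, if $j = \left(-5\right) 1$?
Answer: $\frac{7}{311} \approx 0.022508$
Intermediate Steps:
$j = -5$
$A{\left(Y,U \right)} = \frac{131}{7} + \frac{Y}{7}$ ($A{\left(Y,U \right)} = \frac{Y - -131}{7} = \frac{Y + 131}{7} = \frac{131 + Y}{7} = \frac{131}{7} + \frac{Y}{7}$)
$\frac{1}{A{\left(\left(-6\right) \left(-30\right),j \right)}} = \frac{1}{\frac{131}{7} + \frac{\left(-6\right) \left(-30\right)}{7}} = \frac{1}{\frac{131}{7} + \frac{1}{7} \cdot 180} = \frac{1}{\frac{131}{7} + \frac{180}{7}} = \frac{1}{\frac{311}{7}} = \frac{7}{311}$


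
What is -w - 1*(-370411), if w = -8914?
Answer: 379325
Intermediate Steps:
-w - 1*(-370411) = -1*(-8914) - 1*(-370411) = 8914 + 370411 = 379325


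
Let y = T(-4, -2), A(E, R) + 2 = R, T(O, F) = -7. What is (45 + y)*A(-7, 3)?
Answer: 38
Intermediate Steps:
A(E, R) = -2 + R
y = -7
(45 + y)*A(-7, 3) = (45 - 7)*(-2 + 3) = 38*1 = 38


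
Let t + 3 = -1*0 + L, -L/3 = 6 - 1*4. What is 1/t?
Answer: -⅑ ≈ -0.11111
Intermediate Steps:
L = -6 (L = -3*(6 - 1*4) = -3*(6 - 4) = -3*2 = -6)
t = -9 (t = -3 + (-1*0 - 6) = -3 + (0 - 6) = -3 - 6 = -9)
1/t = 1/(-9) = -⅑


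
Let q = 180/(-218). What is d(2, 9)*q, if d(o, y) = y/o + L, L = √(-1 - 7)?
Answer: -405/109 - 180*I*√2/109 ≈ -3.7156 - 2.3354*I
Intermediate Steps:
L = 2*I*√2 (L = √(-8) = 2*I*√2 ≈ 2.8284*I)
q = -90/109 (q = 180*(-1/218) = -90/109 ≈ -0.82569)
d(o, y) = y/o + 2*I*√2
d(2, 9)*q = (9/2 + 2*I*√2)*(-90/109) = -405/109 - 180*I*√2/109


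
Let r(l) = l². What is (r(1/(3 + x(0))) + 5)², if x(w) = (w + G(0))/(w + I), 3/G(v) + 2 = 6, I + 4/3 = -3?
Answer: 12265341001/466948881 ≈ 26.267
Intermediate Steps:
I = -13/3 (I = -4/3 - 3 = -13/3 ≈ -4.3333)
G(v) = ¾ (G(v) = 3/(-2 + 6) = 3/4 = 3*(¼) = ¾)
x(w) = (¾ + w)/(-13/3 + w) (x(w) = (w + ¾)/(w - 13/3) = (¾ + w)/(-13/3 + w))
(r(1/(3 + x(0))) + 5)² = ((1/(3 + 3*(3 + 4*0)/(4*(-13 + 3*0))))² + 5)² = ((1/(3 + 3*(3 + 0)/(4*(-13 + 0))))² + 5)² = ((1/(3 + (¾)*3/(-13)))² + 5)² = ((1/(3 + (¾)*(-1/13)*3))² + 5)² = ((1/(3 - 9/52))² + 5)² = ((1/(147/52))² + 5)² = ((52/147)² + 5)² = (2704/21609 + 5)² = (110749/21609)² = 12265341001/466948881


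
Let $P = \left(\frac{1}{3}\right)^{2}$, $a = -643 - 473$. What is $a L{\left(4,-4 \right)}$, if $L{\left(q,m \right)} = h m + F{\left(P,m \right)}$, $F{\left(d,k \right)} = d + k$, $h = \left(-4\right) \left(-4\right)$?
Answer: $75764$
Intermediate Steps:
$a = -1116$
$h = 16$
$P = \frac{1}{9}$ ($P = \left(\frac{1}{3}\right)^{2} = \frac{1}{9} \approx 0.11111$)
$L{\left(q,m \right)} = \frac{1}{9} + 17 m$ ($L{\left(q,m \right)} = 16 m + \left(\frac{1}{9} + m\right) = \frac{1}{9} + 17 m$)
$a L{\left(4,-4 \right)} = - 1116 \left(\frac{1}{9} + 17 \left(-4\right)\right) = - 1116 \left(\frac{1}{9} - 68\right) = \left(-1116\right) \left(- \frac{611}{9}\right) = 75764$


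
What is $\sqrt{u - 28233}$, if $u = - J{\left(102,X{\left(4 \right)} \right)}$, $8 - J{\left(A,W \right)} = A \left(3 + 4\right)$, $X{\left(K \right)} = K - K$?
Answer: $i \sqrt{27527} \approx 165.91 i$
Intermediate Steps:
$X{\left(K \right)} = 0$
$J{\left(A,W \right)} = 8 - 7 A$ ($J{\left(A,W \right)} = 8 - A \left(3 + 4\right) = 8 - A 7 = 8 - 7 A$)
$u = 706$ ($u = - (8 - 714) = \left(-1\right) \left(-706\right) = 706$)
$\sqrt{u - 28233} = \sqrt{706 - 28233} = \sqrt{-27527} = i \sqrt{27527}$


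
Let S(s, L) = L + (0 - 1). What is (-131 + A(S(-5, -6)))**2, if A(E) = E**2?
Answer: 6724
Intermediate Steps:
S(s, L) = -1 + L (S(s, L) = L - 1 = -1 + L)
(-131 + A(S(-5, -6)))**2 = (-131 + (-1 - 6)**2)**2 = (-131 + (-7)**2)**2 = (-131 + 49)**2 = (-82)**2 = 6724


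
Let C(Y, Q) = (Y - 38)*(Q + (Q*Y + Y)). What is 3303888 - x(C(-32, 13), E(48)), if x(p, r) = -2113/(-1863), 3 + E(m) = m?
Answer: 6155141231/1863 ≈ 3.3039e+6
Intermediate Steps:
E(m) = -3 + m
C(Y, Q) = (-38 + Y)*(Q + Y + Q*Y) (C(Y, Q) = (-38 + Y)*(Q + (Y + Q*Y)) = (-38 + Y)*(Q + Y + Q*Y))
x(p, r) = 2113/1863 (x(p, r) = -2113*(-1/1863) = 2113/1863)
3303888 - x(C(-32, 13), E(48)) = 3303888 - 1*2113/1863 = 3303888 - 2113/1863 = 6155141231/1863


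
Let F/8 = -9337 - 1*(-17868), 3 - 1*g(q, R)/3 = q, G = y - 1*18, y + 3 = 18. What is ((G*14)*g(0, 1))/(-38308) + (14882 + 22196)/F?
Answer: 180772721/326805548 ≈ 0.55315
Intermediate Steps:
y = 15 (y = -3 + 18 = 15)
G = -3 (G = 15 - 1*18 = 15 - 18 = -3)
g(q, R) = 9 - 3*q
F = 68248 (F = 8*(-9337 - 1*(-17868)) = 8*(-9337 + 17868) = 8*8531 = 68248)
((G*14)*g(0, 1))/(-38308) + (14882 + 22196)/F = ((-3*14)*(9 - 3*0))/(-38308) + (14882 + 22196)/68248 = -42*(9 + 0)*(-1/38308) + 37078*(1/68248) = -42*9*(-1/38308) + 18539/34124 = -378*(-1/38308) + 18539/34124 = 189/19154 + 18539/34124 = 180772721/326805548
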